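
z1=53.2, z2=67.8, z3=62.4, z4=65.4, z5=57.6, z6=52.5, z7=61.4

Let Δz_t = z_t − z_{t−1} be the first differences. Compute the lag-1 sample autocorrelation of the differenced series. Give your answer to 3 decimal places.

First differences Δz: 14.6, -5.4, 3.0, -7.8, -5.1, 8.9
Mean of differences = 1.3667
Numerator Σ(Δz_t−Δz̄)(Δz_{t+1}−Δz̄) = -105.0078
Denominator Σ(Δz_t−Δz̄)² = 406.1733
r_1(Δz) = -105.0078 / 406.1733 = -0.259

-0.259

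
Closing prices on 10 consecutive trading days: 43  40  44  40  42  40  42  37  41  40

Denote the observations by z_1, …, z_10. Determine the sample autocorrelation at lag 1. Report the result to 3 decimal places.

Mean z̄ = (43 + 40 + 44 + 40 + 42 + 40 + 42 + 37 + 41 + 40)/10 = 40.9000
Numerator Σ_{t=1}^{9}(z_t−z̄)(z_{t+1}−z̄) = -15.2100
Denominator Σ(z_t−z̄)² = 34.9000
r_1 = -15.2100 / 34.9000 = -0.436

-0.436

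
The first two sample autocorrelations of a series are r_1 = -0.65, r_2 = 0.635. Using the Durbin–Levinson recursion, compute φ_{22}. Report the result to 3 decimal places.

φ_{22} = (r_2 − r_1²) / (1 − r_1²)
r_1² = (-0.65)² = 0.4225
Numerator = 0.635 − 0.4225 = 0.2125; denominator = 1 − 0.4225 = 0.5775
φ_{22} = 0.2125 / 0.5775 = 0.368

0.368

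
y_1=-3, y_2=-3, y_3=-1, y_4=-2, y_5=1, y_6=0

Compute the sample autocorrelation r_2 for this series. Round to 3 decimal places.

Mean ȳ = (-3 − 3 − 1 − 2 + 1 + 0)/6 = -1.3333
Deviations from mean: -1.6667, -1.6667, 0.3333, -0.6667, 2.3333, 1.3333
Σ(y_t−ȳ)(y_{t+2}−ȳ) = (-0.5556) + (1.1111) + (0.7778) + (-0.8889) = 0.4444
Denominator Σ(y_t−ȳ)² = 13.3333
r_2 = 0.4444 / 13.3333 = 0.033

0.033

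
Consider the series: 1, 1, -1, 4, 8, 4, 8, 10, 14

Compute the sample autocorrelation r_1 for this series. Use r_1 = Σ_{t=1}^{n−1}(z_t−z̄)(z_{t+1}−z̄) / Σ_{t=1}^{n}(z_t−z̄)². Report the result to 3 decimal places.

Mean z̄ = (1 + 1 − 1 + 4 + 8 + 4 + 8 + 10 + 14)/9 = 5.4444
Numerator Σ_{t=1}^{8}(z_t−z̄)(z_{t+1}−z̄) = 97.2469
Denominator Σ(z_t−z̄)² = 192.2222
r_1 = 97.2469 / 192.2222 = 0.506

0.506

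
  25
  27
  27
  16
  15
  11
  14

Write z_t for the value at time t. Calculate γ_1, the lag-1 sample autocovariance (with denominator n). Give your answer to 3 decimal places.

24.519

Mean z̄ = (25 + 27 + 27 + 16 + 15 + 11 + 14)/7 = 19.2857
Deviations: 5.7143, 7.7143, 7.7143, -3.2857, -4.2857, -8.2857, -5.2857
Σ_{t=1}^{6}(z_t−z̄)(z_{t+1}−z̄) = 171.6327
γ_1 = 171.6327 / 7 = 24.519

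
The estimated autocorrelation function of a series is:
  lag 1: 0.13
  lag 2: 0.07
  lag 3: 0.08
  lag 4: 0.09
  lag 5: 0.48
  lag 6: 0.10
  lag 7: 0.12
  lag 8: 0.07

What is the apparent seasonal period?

5

The largest autocorrelation is r_5 = 0.48; the remaining lags stay at or below 0.13.
The dominant spike at lag 5 indicates a seasonal period of 5.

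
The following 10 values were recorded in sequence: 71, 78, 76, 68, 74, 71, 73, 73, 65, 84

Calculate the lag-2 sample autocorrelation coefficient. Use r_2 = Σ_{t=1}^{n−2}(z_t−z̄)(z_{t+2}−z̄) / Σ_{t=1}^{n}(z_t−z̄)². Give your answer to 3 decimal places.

-0.069

Mean z̄ = (71 + 78 + 76 + 68 + 74 + 71 + 73 + 73 + 65 + 84)/10 = 73.3000
Numerator Σ_{t=1}^{8}(z_t−z̄)(z_{t+2}−z̄) = -17.2800
Denominator Σ(z_t−z̄)² = 252.1000
r_2 = -17.2800 / 252.1000 = -0.069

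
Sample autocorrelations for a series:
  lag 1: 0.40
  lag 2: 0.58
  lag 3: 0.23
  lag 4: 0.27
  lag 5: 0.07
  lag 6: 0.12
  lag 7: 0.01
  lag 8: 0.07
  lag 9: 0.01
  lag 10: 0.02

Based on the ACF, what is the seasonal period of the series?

2

The largest autocorrelation is r_2 = 0.58; the remaining lags stay at or below 0.40.
The dominant spike at lag 2 indicates a seasonal period of 2.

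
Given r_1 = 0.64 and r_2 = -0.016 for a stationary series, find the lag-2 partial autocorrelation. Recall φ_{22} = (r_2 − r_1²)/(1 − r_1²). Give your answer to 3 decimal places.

φ_{22} = (r_2 − r_1²) / (1 − r_1²)
r_1² = (0.64)² = 0.4096
Numerator = -0.016 − 0.4096 = -0.4256; denominator = 1 − 0.4096 = 0.5904
φ_{22} = -0.4256 / 0.5904 = -0.721

-0.721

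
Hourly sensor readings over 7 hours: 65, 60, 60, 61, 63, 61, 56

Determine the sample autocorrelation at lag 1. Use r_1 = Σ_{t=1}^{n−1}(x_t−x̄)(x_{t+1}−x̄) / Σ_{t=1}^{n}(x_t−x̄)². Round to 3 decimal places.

-0.064

Mean x̄ = (65 + 60 + 60 + 61 + 63 + 61 + 56)/7 = 60.8571
Deviations from mean: 4.1429, -0.8571, -0.8571, 0.1429, 2.1429, 0.1429, -4.8571
Σ(x_t−x̄)(x_{t+1}−x̄) = (-3.5510) + (0.7347) + (-0.1224) + (0.3061) + (0.3061) + (-0.6939) = -3.0204
Denominator Σ(x_t−x̄)² = 46.8571
r_1 = -3.0204 / 46.8571 = -0.064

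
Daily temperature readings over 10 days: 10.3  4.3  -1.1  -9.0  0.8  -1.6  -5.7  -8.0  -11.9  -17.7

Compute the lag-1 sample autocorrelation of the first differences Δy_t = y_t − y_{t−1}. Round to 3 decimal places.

First differences Δy: -6.0, -5.4, -7.9, 9.8, -2.4, -4.1, -2.3, -3.9, -5.8
Mean of differences = -3.1111
Numerator Σ(Δy_t−Δȳ)(Δy_{t+1}−Δȳ) = -35.0990
Denominator Σ(Δy_t−Δȳ)² = 213.2089
r_1(Δy) = -35.0990 / 213.2089 = -0.165

-0.165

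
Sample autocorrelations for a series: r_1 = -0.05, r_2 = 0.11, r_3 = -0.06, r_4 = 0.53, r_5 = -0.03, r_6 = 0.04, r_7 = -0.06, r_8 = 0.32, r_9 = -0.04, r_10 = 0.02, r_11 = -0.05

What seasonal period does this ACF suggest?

The largest autocorrelation is r_4 = 0.53, with a weaker echo at lag 8 (0.32); the remaining lags stay at or below 0.11.
The dominant spike at lag 4 indicates a seasonal period of 4.

4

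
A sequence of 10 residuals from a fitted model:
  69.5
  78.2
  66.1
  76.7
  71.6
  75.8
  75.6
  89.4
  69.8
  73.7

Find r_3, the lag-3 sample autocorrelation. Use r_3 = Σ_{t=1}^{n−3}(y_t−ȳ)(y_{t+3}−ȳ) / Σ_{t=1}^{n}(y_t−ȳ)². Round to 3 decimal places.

Mean ȳ = (69.5 + 78.2 + 66.1 + 76.7 + 71.6 + 75.8 + 75.6 + 89.4 + 69.8 + 73.7)/10 = 74.6400
Numerator Σ_{t=1}^{7}(y_t−ȳ)(y_{t+3}−ȳ) = -80.7268
Denominator Σ(y_t−ȳ)² = 369.9440
r_3 = -80.7268 / 369.9440 = -0.218

-0.218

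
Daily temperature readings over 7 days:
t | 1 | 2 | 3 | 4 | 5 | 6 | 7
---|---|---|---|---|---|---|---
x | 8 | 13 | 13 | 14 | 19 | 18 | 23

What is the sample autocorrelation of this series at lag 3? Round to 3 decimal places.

Mean x̄ = (8 + 13 + 13 + 14 + 19 + 18 + 23)/7 = 15.4286
Deviations from mean: -7.4286, -2.4286, -2.4286, -1.4286, 3.5714, 2.5714, 7.5714
Numerator Σ_{t=1}^{4}(x_t−x̄)(x_{t+3}−x̄) = -15.1224
Denominator Σ(x_t−x̄)² = 145.7143
r_3 = -15.1224 / 145.7143 = -0.104

-0.104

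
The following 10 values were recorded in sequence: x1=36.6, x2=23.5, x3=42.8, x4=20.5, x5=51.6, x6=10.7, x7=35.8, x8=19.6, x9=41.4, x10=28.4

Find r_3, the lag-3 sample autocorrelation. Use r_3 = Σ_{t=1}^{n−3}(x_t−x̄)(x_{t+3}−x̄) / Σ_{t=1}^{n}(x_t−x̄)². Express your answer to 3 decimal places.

Mean x̄ = (36.6 + 23.5 + 42.8 + 20.5 + 51.6 + 10.7 + 35.8 + 19.6 + 41.4 + 28.4)/10 = 31.0900
Σ(x_t−x̄)(x_{t+3}−x̄) = (-58.3509) + (-155.6709) + (-238.7669) + (-49.8789) + (-235.6599) + (-210.2209) + (-12.6699) = -961.2183
Denominator Σ(x_t−x̄)² = 1441.3890
r_3 = -961.2183 / 1441.3890 = -0.667

-0.667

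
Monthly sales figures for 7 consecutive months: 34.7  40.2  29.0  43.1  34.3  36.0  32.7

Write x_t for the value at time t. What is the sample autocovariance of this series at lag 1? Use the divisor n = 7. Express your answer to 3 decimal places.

-13.710

Mean x̄ = (34.7 + 40.2 + 29.0 + 43.1 + 34.3 + 36.0 + 32.7)/7 = 35.7143
Σ_{t=1}^{6}(x_t−x̄)(x_{t+1}−x̄) = -95.9688
γ_1 = -95.9688 / 7 = -13.710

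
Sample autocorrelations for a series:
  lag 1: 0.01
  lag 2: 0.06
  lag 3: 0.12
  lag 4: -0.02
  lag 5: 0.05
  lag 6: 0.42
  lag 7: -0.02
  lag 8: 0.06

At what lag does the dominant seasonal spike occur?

The largest autocorrelation is r_6 = 0.42; the remaining lags stay at or below 0.12.
The dominant spike at lag 6 indicates a seasonal period of 6.

6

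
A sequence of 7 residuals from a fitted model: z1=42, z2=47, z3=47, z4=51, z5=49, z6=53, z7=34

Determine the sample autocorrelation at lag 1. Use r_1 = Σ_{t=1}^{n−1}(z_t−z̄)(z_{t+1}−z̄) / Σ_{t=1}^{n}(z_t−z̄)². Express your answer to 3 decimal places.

Mean z̄ = (42 + 47 + 47 + 51 + 49 + 53 + 34)/7 = 46.1429
Deviations from mean: -4.1429, 0.8571, 0.8571, 4.8571, 2.8571, 6.8571, -12.1429
Σ(z_t−z̄)(z_{t+1}−z̄) = (-3.5510) + (0.7347) + (4.1633) + (13.8776) + (19.5918) + (-83.2653) = -48.4490
Denominator Σ(z_t−z̄)² = 244.8571
r_1 = -48.4490 / 244.8571 = -0.198

-0.198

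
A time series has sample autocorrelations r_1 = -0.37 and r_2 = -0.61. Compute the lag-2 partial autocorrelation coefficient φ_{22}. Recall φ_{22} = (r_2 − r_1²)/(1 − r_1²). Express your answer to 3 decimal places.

-0.865

φ_{22} = (r_2 − r_1²) / (1 − r_1²)
r_1² = (-0.37)² = 0.1369
Numerator = -0.61 − 0.1369 = -0.7469; denominator = 1 − 0.1369 = 0.8631
φ_{22} = -0.7469 / 0.8631 = -0.865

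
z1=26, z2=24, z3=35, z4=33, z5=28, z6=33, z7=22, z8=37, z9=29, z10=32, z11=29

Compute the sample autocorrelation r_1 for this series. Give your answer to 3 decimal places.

-0.430

Mean z̄ = (26 + 24 + 35 + 33 + 28 + 33 + 22 + 37 + 29 + 32 + 29)/11 = 29.8182
Numerator Σ_{t=1}^{10}(z_t−z̄)(z_{t+1}−z̄) = -93.4876
Denominator Σ(z_t−z̄)² = 217.6364
r_1 = -93.4876 / 217.6364 = -0.430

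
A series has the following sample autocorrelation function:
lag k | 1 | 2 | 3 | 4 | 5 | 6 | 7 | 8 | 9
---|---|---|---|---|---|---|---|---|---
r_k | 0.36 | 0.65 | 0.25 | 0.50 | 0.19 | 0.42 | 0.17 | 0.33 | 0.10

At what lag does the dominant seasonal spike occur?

2

The largest autocorrelation is r_2 = 0.65, with weaker echoes at lags 4 (0.50) and 6 (0.42); the remaining lags stay at or below 0.36.
The dominant spike at lag 2 indicates a seasonal period of 2.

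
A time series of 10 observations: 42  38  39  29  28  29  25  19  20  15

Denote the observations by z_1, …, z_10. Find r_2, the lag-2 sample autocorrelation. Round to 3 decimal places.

Mean z̄ = (42 + 38 + 39 + 29 + 28 + 29 + 25 + 19 + 20 + 15)/10 = 28.4000
Numerator Σ_{t=1}^{8}(z_t−z̄)(z_{t+2}−z̄) = 296.2800
Denominator Σ(z_t−z̄)² = 740.4000
r_2 = 296.2800 / 740.4000 = 0.400

0.400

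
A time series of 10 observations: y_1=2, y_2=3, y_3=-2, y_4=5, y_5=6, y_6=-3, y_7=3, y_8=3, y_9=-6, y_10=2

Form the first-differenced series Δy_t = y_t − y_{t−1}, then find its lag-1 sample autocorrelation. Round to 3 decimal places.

-0.497

First differences Δy: 1, -5, 7, 1, -9, 6, 0, -9, 8
Mean of differences = 0.0000
Numerator Σ(Δy_t−Δȳ)(Δy_{t+1}−Δȳ) = -168.0000
Denominator Σ(Δy_t−Δȳ)² = 338.0000
r_1(Δy) = -168.0000 / 338.0000 = -0.497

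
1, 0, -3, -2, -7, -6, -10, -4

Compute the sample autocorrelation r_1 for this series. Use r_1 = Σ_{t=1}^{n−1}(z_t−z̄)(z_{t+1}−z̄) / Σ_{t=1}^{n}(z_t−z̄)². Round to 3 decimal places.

0.406

Mean z̄ = (1 + 0 − 3 − 2 − 7 − 6 − 10 − 4)/8 = -3.8750
Deviations from mean: 4.8750, 3.8750, 0.8750, 1.8750, -3.1250, -2.1250, -6.1250, -0.1250
Numerator Σ_{t=1}^{7}(z_t−z̄)(z_{t+1}−z̄) = 38.4844
Denominator Σ(z_t−z̄)² = 94.8750
r_1 = 38.4844 / 94.8750 = 0.406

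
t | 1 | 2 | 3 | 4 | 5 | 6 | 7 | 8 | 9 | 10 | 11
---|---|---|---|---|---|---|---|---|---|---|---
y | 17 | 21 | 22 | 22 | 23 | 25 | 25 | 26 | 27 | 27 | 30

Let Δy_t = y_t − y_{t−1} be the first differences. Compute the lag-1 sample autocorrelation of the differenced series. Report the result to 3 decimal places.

-0.155

First differences Δy: 4, 1, 0, 1, 2, 0, 1, 1, 0, 3
Mean of differences = 1.3000
Numerator Σ(Δy_t−Δȳ)(Δy_{t+1}−Δȳ) = -2.4900
Denominator Σ(Δy_t−Δȳ)² = 16.1000
r_1(Δy) = -2.4900 / 16.1000 = -0.155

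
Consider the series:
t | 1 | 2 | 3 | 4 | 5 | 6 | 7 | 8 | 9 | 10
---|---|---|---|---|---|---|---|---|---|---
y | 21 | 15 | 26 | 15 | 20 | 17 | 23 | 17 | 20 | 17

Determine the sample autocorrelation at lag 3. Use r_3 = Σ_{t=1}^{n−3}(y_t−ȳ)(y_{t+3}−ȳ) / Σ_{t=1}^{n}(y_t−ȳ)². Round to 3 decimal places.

-0.469

Mean ȳ = (21 + 15 + 26 + 15 + 20 + 17 + 23 + 17 + 20 + 17)/10 = 19.1000
Σ(y_t−ȳ)(y_{t+3}−ȳ) = (-7.7900) + (-3.6900) + (-14.4900) + (-15.9900) + (-1.8900) + (-1.8900) + (-8.1900) = -53.9300
Denominator Σ(y_t−ȳ)² = 114.9000
r_3 = -53.9300 / 114.9000 = -0.469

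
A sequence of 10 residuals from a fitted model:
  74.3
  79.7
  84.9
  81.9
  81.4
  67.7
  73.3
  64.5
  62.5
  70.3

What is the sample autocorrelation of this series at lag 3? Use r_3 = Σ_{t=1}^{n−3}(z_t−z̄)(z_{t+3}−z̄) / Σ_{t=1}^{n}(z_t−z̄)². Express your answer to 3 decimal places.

Mean z̄ = (74.3 + 79.7 + 84.9 + 81.9 + 81.4 + 67.7 + 73.3 + 64.5 + 62.5 + 70.3)/10 = 74.0500
Σ(z_t−z̄)(z_{t+3}−z̄) = (1.9625) + (41.5275) + (-68.8975) + (-5.8875) + (-70.1925) + (73.3425) + (2.8125) = -25.3325
Denominator Σ(z_t−z̄)² = 544.9050
r_3 = -25.3325 / 544.9050 = -0.046

-0.046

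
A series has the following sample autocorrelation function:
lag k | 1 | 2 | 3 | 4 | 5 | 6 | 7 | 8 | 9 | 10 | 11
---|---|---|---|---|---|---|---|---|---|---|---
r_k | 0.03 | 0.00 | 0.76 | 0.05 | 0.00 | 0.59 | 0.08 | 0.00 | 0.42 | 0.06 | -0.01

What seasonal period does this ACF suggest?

The largest autocorrelation is r_3 = 0.76, with weaker echoes at lags 6 (0.59) and 9 (0.42); the remaining lags stay at or below 0.08.
The dominant spike at lag 3 indicates a seasonal period of 3.

3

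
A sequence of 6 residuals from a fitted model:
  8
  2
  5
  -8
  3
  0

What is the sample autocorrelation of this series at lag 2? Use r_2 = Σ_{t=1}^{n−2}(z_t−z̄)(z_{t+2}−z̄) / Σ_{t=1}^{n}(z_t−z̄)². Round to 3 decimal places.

Mean z̄ = (8 + 2 + 5 − 8 + 3 + 0)/6 = 1.6667
Deviations from mean: 6.3333, 0.3333, 3.3333, -9.6667, 1.3333, -1.6667
Σ(z_t−z̄)(z_{t+2}−z̄) = (21.1111) + (-3.2222) + (4.4444) + (16.1111) = 38.4444
Denominator Σ(z_t−z̄)² = 149.3333
r_2 = 38.4444 / 149.3333 = 0.257

0.257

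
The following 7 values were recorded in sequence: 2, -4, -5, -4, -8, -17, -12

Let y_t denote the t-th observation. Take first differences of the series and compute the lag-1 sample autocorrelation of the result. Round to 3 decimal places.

First differences Δy: -6, -1, 1, -4, -9, 5
Mean of differences = -2.3333
Numerator Σ(Δy_t−Δȳ)(Δy_{t+1}−Δȳ) = -43.7778
Denominator Σ(Δy_t−Δȳ)² = 127.3333
r_1(Δy) = -43.7778 / 127.3333 = -0.344

-0.344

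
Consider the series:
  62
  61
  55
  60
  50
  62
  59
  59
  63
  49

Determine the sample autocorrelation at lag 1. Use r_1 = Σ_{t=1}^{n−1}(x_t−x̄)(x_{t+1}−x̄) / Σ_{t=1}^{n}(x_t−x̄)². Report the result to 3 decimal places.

-0.381

Mean x̄ = (62 + 61 + 55 + 60 + 50 + 62 + 59 + 59 + 63 + 49)/10 = 58.0000
Numerator Σ_{t=1}^{9}(x_t−x̄)(x_{t+1}−x̄) = -86.0000
Denominator Σ(x_t−x̄)² = 226.0000
r_1 = -86.0000 / 226.0000 = -0.381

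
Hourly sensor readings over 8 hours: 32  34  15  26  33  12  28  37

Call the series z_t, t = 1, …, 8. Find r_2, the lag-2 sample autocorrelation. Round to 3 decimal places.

-0.457

Mean z̄ = (32 + 34 + 15 + 26 + 33 + 12 + 28 + 37)/8 = 27.1250
Deviations from mean: 4.8750, 6.8750, -12.1250, -1.1250, 5.8750, -15.1250, 0.8750, 9.8750
Σ(z_t−z̄)(z_{t+2}−z̄) = (-59.1094) + (-7.7344) + (-71.2344) + (17.0156) + (5.1406) + (-149.3594) = -265.2813
Denominator Σ(z_t−z̄)² = 580.8750
r_2 = -265.2813 / 580.8750 = -0.457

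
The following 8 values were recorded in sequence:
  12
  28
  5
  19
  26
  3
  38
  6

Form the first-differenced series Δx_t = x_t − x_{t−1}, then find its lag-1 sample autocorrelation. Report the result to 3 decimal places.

-0.702

First differences Δx: 16, -23, 14, 7, -23, 35, -32
Mean of differences = -0.8571
Numerator Σ(Δx_t−Δx̄)(Δx_{t+1}−Δx̄) = -2670.1633
Denominator Σ(Δx_t−Δx̄)² = 3802.8571
r_1(Δx) = -2670.1633 / 3802.8571 = -0.702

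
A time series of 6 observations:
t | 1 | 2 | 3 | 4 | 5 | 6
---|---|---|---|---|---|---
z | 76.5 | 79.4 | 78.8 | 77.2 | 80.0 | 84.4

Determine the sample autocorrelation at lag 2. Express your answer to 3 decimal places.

Mean z̄ = (76.5 + 79.4 + 78.8 + 77.2 + 80.0 + 84.4)/6 = 79.3833
Σ(z_t−z̄)(z_{t+2}−z̄) = (1.6819) + (-0.0364) + (-0.3597) + (-10.9531) = -9.6672
Denominator Σ(z_t−z̄)² = 38.9683
r_2 = -9.6672 / 38.9683 = -0.248

-0.248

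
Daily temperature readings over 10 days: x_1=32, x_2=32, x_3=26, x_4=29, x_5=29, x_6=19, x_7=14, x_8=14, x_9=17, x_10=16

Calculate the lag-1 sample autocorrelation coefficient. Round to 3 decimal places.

Mean x̄ = (32 + 32 + 26 + 29 + 29 + 19 + 14 + 14 + 17 + 16)/10 = 22.8000
Numerator Σ_{t=1}^{9}(x_t−x̄)(x_{t+1}−x̄) = 350.1600
Denominator Σ(x_t−x̄)² = 505.6000
r_1 = 350.1600 / 505.6000 = 0.693

0.693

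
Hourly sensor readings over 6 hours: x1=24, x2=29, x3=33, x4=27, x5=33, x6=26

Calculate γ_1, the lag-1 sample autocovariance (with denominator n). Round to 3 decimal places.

-4.352

Mean x̄ = (24 + 29 + 33 + 27 + 33 + 26)/6 = 28.6667
Σ_{t=1}^{5}(x_t−x̄)(x_{t+1}−x̄) = -26.1111
γ_1 = -26.1111 / 6 = -4.352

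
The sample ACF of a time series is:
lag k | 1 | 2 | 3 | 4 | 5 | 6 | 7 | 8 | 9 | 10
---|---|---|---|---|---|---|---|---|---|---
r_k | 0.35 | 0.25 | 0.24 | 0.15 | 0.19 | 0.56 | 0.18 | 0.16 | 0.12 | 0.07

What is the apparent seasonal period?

The largest autocorrelation is r_6 = 0.56; the remaining lags stay at or below 0.35. The elevated value at lag 1 (0.35), dropping to 0.25 at lag 2, reflects decaying short-term dependence rather than seasonality.
The dominant spike at lag 6 indicates a seasonal period of 6.

6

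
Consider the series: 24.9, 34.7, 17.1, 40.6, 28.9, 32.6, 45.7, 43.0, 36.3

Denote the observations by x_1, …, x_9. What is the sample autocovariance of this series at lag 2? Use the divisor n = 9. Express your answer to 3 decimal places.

Mean x̄ = (24.9 + 34.7 + 17.1 + 40.6 + 28.9 + 32.6 + 45.7 + 43.0 + 36.3)/9 = 33.7556
Σ_{t=1}^{7}(x_t−x̄)(x_{t+2}−x̄) = 188.6338
γ_2 = 188.6338 / 9 = 20.959

20.959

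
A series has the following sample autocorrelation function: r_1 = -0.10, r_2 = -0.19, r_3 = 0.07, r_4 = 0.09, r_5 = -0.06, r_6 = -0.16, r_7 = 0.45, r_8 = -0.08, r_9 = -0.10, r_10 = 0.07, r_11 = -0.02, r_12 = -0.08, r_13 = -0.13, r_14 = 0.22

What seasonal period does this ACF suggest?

7

The largest autocorrelation is r_7 = 0.45, with a weaker echo at lag 14 (0.22); the remaining lags stay at or below 0.09.
The dominant spike at lag 7 indicates a seasonal period of 7.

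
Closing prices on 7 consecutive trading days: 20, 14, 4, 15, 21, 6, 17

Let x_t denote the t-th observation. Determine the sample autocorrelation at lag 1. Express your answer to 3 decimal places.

-0.326

Mean x̄ = (20 + 14 + 4 + 15 + 21 + 6 + 17)/7 = 13.8571
Σ(x_t−x̄)(x_{t+1}−x̄) = (0.8776) + (-1.4082) + (-11.2653) + (8.1633) + (-56.1224) + (-24.6939) = -84.4490
Denominator Σ(x_t−x̄)² = 258.8571
r_1 = -84.4490 / 258.8571 = -0.326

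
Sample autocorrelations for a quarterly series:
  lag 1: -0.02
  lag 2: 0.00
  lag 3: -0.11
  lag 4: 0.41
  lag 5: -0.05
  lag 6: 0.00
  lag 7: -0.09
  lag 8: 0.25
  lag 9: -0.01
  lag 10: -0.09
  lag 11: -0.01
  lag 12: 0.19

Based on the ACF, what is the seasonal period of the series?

4

The largest autocorrelation is r_4 = 0.41, with weaker echoes at lags 8 (0.25) and 12 (0.19); the remaining lags stay at or below 0.00.
The dominant spike at lag 4 indicates a seasonal period of 4.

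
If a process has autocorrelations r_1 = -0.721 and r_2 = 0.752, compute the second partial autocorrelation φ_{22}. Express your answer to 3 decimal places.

0.484

φ_{22} = (r_2 − r_1²) / (1 − r_1²)
r_1² = (-0.721)² = 0.519841
Numerator = 0.752 − 0.5198 = 0.2322; denominator = 1 − 0.5198 = 0.4802
φ_{22} = 0.2322 / 0.4802 = 0.484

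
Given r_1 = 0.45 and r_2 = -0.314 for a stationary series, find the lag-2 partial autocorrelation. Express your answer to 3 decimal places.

φ_{22} = (r_2 − r_1²) / (1 − r_1²)
r_1² = (0.45)² = 0.2025
Numerator = -0.314 − 0.2025 = -0.5165; denominator = 1 − 0.2025 = 0.7975
φ_{22} = -0.5165 / 0.7975 = -0.648

-0.648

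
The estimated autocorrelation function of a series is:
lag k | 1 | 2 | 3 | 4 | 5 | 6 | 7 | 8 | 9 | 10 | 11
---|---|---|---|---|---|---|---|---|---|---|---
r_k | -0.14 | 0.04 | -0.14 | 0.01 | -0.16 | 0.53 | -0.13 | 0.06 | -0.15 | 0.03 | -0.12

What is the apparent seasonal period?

The largest autocorrelation is r_6 = 0.53; the remaining lags stay at or below 0.06.
The dominant spike at lag 6 indicates a seasonal period of 6.

6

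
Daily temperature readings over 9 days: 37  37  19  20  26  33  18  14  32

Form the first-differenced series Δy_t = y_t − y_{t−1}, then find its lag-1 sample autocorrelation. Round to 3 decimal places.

-0.105

First differences Δy: 0, -18, 1, 6, 7, -15, -4, 18
Mean of differences = -0.6250
Numerator Σ(Δy_t−Δȳ)(Δy_{t+1}−Δȳ) = -101.7656
Denominator Σ(Δy_t−Δȳ)² = 971.8750
r_1(Δy) = -101.7656 / 971.8750 = -0.105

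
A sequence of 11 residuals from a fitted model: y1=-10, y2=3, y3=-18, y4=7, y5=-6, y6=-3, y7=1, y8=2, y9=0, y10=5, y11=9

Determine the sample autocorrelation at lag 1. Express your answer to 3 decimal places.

-0.316

Mean ȳ = (-10 + 3 − 18 + 7 − 6 − 3 + 1 + 2 + 0 + 5 + 9)/11 = -0.9091
Numerator Σ_{t=1}^{10}(y_t−ȳ)(y_{t+1}−ȳ) = -199.0083
Denominator Σ(y_t−ȳ)² = 628.9091
r_1 = -199.0083 / 628.9091 = -0.316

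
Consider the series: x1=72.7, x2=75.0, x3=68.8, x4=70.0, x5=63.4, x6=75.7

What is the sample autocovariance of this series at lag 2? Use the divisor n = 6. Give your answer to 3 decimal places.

0.676

Mean x̄ = (72.7 + 75.0 + 68.8 + 70.0 + 63.4 + 75.7)/6 = 70.9333
Deviations: 1.7667, 4.0667, -2.1333, -0.9333, -7.5333, 4.7667
Σ_{t=1}^{4}(x_t−x̄)(x_{t+2}−x̄) = 4.0578
γ_2 = 4.0578 / 6 = 0.676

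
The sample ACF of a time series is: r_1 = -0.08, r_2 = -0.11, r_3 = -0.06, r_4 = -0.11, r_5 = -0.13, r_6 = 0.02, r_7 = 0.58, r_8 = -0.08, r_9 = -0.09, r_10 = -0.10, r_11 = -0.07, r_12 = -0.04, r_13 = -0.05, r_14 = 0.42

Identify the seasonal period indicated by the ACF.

7

The largest autocorrelation is r_7 = 0.58, with a weaker echo at lag 14 (0.42); the remaining lags stay at or below 0.02.
The dominant spike at lag 7 indicates a seasonal period of 7.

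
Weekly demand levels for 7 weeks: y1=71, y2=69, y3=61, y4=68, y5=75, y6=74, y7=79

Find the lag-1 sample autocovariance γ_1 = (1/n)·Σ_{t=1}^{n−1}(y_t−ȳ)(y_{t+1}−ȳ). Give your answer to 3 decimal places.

Mean ȳ = (71 + 69 + 61 + 68 + 75 + 74 + 79)/7 = 71.0000
Deviations: 0.0000, -2.0000, -10.0000, -3.0000, 4.0000, 3.0000, 8.0000
Σ_{t=1}^{6}(y_t−ȳ)(y_{t+1}−ȳ) = 74.0000
γ_1 = 74.0000 / 7 = 10.571

10.571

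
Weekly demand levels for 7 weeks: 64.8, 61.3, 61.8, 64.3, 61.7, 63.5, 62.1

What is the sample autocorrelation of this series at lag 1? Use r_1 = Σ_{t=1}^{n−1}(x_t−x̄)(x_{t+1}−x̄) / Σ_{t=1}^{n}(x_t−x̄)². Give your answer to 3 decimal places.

-0.507

Mean x̄ = (64.8 + 61.3 + 61.8 + 64.3 + 61.7 + 63.5 + 62.1)/7 = 62.7857
Deviations from mean: 2.0143, -1.4857, -0.9857, 1.5143, -1.0857, 0.7143, -0.6857
Σ(x_t−x̄)(x_{t+1}−x̄) = (-2.9927) + (1.4645) + (-1.4927) + (-1.6441) + (-0.7755) + (-0.4898) = -5.9302
Denominator Σ(x_t−x̄)² = 11.6886
r_1 = -5.9302 / 11.6886 = -0.507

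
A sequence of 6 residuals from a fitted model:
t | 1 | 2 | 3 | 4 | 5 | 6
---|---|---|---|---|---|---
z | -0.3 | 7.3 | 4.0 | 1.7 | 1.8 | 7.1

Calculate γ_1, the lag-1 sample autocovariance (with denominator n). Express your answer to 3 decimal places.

-2.765

Mean z̄ = (-0.3 + 7.3 + 4.0 + 1.7 + 1.8 + 7.1)/6 = 3.6000
Deviations: -3.9000, 3.7000, 0.4000, -1.9000, -1.8000, 3.5000
Σ_{t=1}^{5}(z_t−z̄)(z_{t+1}−z̄) = -16.5900
γ_1 = -16.5900 / 6 = -2.765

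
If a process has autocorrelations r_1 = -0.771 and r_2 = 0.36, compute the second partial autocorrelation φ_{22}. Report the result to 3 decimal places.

φ_{22} = (r_2 − r_1²) / (1 − r_1²)
r_1² = (-0.771)² = 0.594441
Numerator = 0.36 − 0.5944 = -0.2344; denominator = 1 − 0.5944 = 0.4056
φ_{22} = -0.2344 / 0.4056 = -0.578

-0.578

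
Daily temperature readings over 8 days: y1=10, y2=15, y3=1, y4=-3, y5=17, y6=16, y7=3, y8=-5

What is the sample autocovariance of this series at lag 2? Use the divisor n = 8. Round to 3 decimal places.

-49.422

Mean ȳ = (10 + 15 + 1 − 3 + 17 + 16 + 3 − 5)/8 = 6.7500
Deviations: 3.2500, 8.2500, -5.7500, -9.7500, 10.2500, 9.2500, -3.7500, -11.7500
Σ_{t=1}^{6}(y_t−ȳ)(y_{t+2}−ȳ) = -395.3750
γ_2 = -395.3750 / 8 = -49.422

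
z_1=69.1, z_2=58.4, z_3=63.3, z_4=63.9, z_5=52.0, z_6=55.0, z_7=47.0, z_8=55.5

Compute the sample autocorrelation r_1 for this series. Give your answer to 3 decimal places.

Mean z̄ = (69.1 + 58.4 + 63.3 + 63.9 + 52.0 + 55.0 + 47.0 + 55.5)/8 = 58.0250
Σ(z_t−z̄)(z_{t+1}−z̄) = (4.1531) + (1.9781) + (30.9906) + (-35.3969) + (18.2256) + (33.3506) + (27.8381) = 81.1394
Denominator Σ(z_t−z̄)² = 358.5150
r_1 = 81.1394 / 358.5150 = 0.226

0.226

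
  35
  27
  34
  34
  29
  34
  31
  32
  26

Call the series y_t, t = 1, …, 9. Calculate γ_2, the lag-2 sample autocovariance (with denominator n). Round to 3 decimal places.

0.383

Mean ȳ = (35 + 27 + 34 + 34 + 29 + 34 + 31 + 32 + 26)/9 = 31.3333
Σ_{t=1}^{7}(y_t−ȳ)(y_{t+2}−ȳ) = 3.4444
γ_2 = 3.4444 / 9 = 0.383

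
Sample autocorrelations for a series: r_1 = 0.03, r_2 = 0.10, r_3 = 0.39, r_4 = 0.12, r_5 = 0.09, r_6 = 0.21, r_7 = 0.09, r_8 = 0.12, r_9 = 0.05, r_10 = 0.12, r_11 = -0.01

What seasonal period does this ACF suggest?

3

The largest autocorrelation is r_3 = 0.39, with a weaker echo at lag 6 (0.21); the remaining lags stay at or below 0.12.
The dominant spike at lag 3 indicates a seasonal period of 3.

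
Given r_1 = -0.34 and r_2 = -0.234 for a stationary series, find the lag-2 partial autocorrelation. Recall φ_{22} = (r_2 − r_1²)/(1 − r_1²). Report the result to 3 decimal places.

φ_{22} = (r_2 − r_1²) / (1 − r_1²)
r_1² = (-0.34)² = 0.1156
Numerator = -0.234 − 0.1156 = -0.3496; denominator = 1 − 0.1156 = 0.8844
φ_{22} = -0.3496 / 0.8844 = -0.395

-0.395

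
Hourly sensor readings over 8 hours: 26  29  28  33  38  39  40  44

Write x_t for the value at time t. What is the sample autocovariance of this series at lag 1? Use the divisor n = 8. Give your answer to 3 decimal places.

Mean x̄ = (26 + 29 + 28 + 33 + 38 + 39 + 40 + 44)/8 = 34.6250
Deviations: -8.6250, -5.6250, -6.6250, -1.6250, 3.3750, 4.3750, 5.3750, 9.3750
Σ_{t=1}^{7}(x_t−x̄)(x_{t+1}−x̄) = 179.7344
γ_1 = 179.7344 / 8 = 22.467

22.467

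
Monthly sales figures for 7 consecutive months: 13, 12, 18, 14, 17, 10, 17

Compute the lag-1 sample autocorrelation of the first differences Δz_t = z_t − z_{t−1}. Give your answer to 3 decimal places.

First differences Δz: -1, 6, -4, 3, -7, 7
Mean of differences = 0.6667
Numerator Σ(Δz_t−Δz̄)(Δz_{t+1}−Δz̄) = -111.1111
Denominator Σ(Δz_t−Δz̄)² = 157.3333
r_1(Δz) = -111.1111 / 157.3333 = -0.706

-0.706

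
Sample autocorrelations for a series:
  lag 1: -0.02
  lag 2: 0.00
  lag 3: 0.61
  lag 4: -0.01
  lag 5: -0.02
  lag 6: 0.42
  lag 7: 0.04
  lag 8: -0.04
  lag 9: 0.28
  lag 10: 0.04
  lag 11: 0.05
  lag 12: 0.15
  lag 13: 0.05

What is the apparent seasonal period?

3

The largest autocorrelation is r_3 = 0.61, with weaker echoes at lags 6 (0.42), 9 (0.28) and 12 (0.15); the remaining lags stay at or below 0.05.
The dominant spike at lag 3 indicates a seasonal period of 3.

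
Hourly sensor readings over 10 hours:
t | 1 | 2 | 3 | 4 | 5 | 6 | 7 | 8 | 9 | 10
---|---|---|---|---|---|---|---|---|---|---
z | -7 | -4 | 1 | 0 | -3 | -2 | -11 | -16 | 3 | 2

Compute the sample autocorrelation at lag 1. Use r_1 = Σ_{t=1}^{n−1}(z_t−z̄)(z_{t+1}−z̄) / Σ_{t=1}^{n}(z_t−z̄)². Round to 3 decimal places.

Mean z̄ = (-7 − 4 + 1 + 0 − 3 − 2 − 11 − 16 + 3 + 2)/10 = -3.7000
Numerator Σ_{t=1}^{9}(z_t−z̄)(z_{t+1}−z̄) = 53.9100
Denominator Σ(z_t−z̄)² = 332.1000
r_1 = 53.9100 / 332.1000 = 0.162

0.162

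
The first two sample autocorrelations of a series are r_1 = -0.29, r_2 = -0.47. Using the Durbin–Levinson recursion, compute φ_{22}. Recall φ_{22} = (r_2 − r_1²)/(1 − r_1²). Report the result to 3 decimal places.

φ_{22} = (r_2 − r_1²) / (1 − r_1²)
r_1² = (-0.29)² = 0.0841
Numerator = -0.47 − 0.0841 = -0.5541; denominator = 1 − 0.0841 = 0.9159
φ_{22} = -0.5541 / 0.9159 = -0.605

-0.605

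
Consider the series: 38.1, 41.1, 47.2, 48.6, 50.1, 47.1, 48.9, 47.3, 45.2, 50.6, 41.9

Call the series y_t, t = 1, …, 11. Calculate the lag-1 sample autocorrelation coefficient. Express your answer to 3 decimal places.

0.213

Mean ȳ = (38.1 + 41.1 + 47.2 + 48.6 + 50.1 + 47.1 + 48.9 + 47.3 + 45.2 + 50.6 + 41.9)/11 = 46.0091
Numerator Σ_{t=1}^{10}(y_t−ȳ)(y_{t+1}−ȳ) = 34.3899
Denominator Σ(y_t−ȳ)² = 161.3491
r_1 = 34.3899 / 161.3491 = 0.213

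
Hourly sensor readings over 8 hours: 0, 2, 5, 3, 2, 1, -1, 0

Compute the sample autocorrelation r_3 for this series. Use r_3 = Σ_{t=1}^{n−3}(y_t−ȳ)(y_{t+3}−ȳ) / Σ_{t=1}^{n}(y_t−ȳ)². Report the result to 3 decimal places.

Mean ȳ = (0 + 2 + 5 + 3 + 2 + 1 − 1 + 0)/8 = 1.5000
Deviations from mean: -1.5000, 0.5000, 3.5000, 1.5000, 0.5000, -0.5000, -2.5000, -1.5000
Σ(y_t−ȳ)(y_{t+3}−ȳ) = (-2.2500) + (0.2500) + (-1.7500) + (-3.7500) + (-0.7500) = -8.2500
Denominator Σ(y_t−ȳ)² = 26.0000
r_3 = -8.2500 / 26.0000 = -0.317

-0.317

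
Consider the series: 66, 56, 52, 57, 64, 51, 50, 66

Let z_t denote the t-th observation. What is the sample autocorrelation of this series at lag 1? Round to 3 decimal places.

-0.184

Mean z̄ = (66 + 56 + 52 + 57 + 64 + 51 + 50 + 66)/8 = 57.7500
Σ(z_t−z̄)(z_{t+1}−z̄) = (-14.4375) + (10.0625) + (4.3125) + (-4.6875) + (-42.1875) + (52.3125) + (-63.9375) = -58.5625
Denominator Σ(z_t−z̄)² = 317.5000
r_1 = -58.5625 / 317.5000 = -0.184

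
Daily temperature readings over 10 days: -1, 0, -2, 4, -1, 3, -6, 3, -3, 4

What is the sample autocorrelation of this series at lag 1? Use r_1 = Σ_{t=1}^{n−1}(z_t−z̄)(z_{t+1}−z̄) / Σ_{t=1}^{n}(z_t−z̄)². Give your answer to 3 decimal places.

-0.712

Mean z̄ = (-1 + 0 − 2 + 4 − 1 + 3 − 6 + 3 − 3 + 4)/10 = 0.1000
Numerator Σ_{t=1}^{9}(z_t−z̄)(z_{t+1}−z̄) = -71.8100
Denominator Σ(z_t−z̄)² = 100.9000
r_1 = -71.8100 / 100.9000 = -0.712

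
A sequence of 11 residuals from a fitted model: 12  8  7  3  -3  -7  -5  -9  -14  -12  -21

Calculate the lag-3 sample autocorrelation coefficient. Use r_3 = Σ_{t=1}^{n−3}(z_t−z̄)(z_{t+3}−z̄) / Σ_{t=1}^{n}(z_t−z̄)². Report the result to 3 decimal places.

0.191

Mean z̄ = (12 + 8 + 7 + 3 − 3 − 7 − 5 − 9 − 14 − 12 − 21)/11 = -3.7273
Numerator Σ_{t=1}^{8}(z_t−z̄)(z_{t+3}−z̄) = 202.0496
Denominator Σ(z_t−z̄)² = 1058.1818
r_3 = 202.0496 / 1058.1818 = 0.191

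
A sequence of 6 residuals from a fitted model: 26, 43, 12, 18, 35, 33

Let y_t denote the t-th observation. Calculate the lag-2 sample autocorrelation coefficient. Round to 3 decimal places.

-0.432

Mean ȳ = (26 + 43 + 12 + 18 + 35 + 33)/6 = 27.8333
Numerator Σ_{t=1}^{4}(y_t−ȳ)(y_{t+2}−ȳ) = -284.3889
Denominator Σ(y_t−ȳ)² = 658.8333
r_2 = -284.3889 / 658.8333 = -0.432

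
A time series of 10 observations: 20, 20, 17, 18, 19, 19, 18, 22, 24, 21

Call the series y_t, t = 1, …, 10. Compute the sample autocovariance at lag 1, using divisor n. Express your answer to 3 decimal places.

1.836

Mean ȳ = (20 + 20 + 17 + 18 + 19 + 19 + 18 + 22 + 24 + 21)/10 = 19.8000
Σ_{t=1}^{9}(y_t−ȳ)(y_{t+1}−ȳ) = 18.3600
γ_1 = 18.3600 / 10 = 1.836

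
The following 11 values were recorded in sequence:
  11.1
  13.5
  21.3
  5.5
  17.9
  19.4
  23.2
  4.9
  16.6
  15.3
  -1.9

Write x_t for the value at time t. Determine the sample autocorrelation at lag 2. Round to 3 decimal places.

-0.117

Mean x̄ = (11.1 + 13.5 + 21.3 + 5.5 + 17.9 + 19.4 + 23.2 + 4.9 + 16.6 + 15.3 − 1.9)/11 = 13.3455
Numerator Σ_{t=1}^{9}(x_t−x̄)(x_{t+2}−x̄) = -70.6478
Denominator Σ(x_t−x̄)² = 602.5673
r_2 = -70.6478 / 602.5673 = -0.117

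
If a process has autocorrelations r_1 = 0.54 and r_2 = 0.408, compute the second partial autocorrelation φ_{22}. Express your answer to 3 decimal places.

0.164

φ_{22} = (r_2 − r_1²) / (1 − r_1²)
r_1² = (0.54)² = 0.2916
Numerator = 0.408 − 0.2916 = 0.1164; denominator = 1 − 0.2916 = 0.7084
φ_{22} = 0.1164 / 0.7084 = 0.164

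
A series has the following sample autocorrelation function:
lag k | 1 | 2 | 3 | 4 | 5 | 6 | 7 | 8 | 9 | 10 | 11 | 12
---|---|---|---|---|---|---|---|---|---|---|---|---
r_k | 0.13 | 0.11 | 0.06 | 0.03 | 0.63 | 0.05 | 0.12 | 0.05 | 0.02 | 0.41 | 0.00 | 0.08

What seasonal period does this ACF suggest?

5

The largest autocorrelation is r_5 = 0.63, with a weaker echo at lag 10 (0.41); the remaining lags stay at or below 0.13.
The dominant spike at lag 5 indicates a seasonal period of 5.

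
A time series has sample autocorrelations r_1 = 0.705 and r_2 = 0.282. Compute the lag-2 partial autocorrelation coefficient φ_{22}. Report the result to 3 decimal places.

φ_{22} = (r_2 − r_1²) / (1 − r_1²)
r_1² = (0.705)² = 0.497025
Numerator = 0.282 − 0.4970 = -0.2150; denominator = 1 − 0.4970 = 0.5030
φ_{22} = -0.2150 / 0.5030 = -0.428

-0.428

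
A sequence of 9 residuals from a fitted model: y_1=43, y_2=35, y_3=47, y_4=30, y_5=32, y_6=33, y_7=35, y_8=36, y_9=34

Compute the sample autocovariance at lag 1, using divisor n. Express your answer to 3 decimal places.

Mean ȳ = (43 + 35 + 47 + 30 + 32 + 33 + 35 + 36 + 34)/9 = 36.1111
Σ_{t=1}^{8}(y_t−ȳ)(y_{t+1}−ȳ) = -44.5679
γ_1 = -44.5679 / 9 = -4.952

-4.952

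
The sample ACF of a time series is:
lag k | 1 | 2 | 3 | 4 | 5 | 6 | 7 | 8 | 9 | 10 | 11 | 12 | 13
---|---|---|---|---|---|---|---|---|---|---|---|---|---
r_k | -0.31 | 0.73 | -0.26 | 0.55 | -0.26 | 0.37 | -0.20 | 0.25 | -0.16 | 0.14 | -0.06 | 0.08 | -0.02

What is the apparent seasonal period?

The largest autocorrelation is r_2 = 0.73, with weaker echoes at lags 4 (0.55), 6 (0.37) and 8 (0.25); the remaining lags stay at or below 0.14.
The dominant spike at lag 2 indicates a seasonal period of 2.

2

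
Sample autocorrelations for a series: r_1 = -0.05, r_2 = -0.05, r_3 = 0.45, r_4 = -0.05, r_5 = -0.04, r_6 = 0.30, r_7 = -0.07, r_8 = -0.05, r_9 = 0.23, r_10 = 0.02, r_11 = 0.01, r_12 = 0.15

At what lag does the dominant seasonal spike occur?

3

The largest autocorrelation is r_3 = 0.45, with weaker echoes at lags 6 (0.30), 9 (0.23) and 12 (0.15); the remaining lags stay at or below 0.02.
The dominant spike at lag 3 indicates a seasonal period of 3.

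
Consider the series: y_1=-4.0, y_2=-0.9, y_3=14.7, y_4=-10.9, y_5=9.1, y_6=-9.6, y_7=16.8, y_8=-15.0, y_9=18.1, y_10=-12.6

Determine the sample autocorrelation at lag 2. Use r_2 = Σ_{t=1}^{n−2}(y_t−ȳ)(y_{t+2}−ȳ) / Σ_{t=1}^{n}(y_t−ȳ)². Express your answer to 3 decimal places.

Mean ȳ = (-4.0 − 0.9 + 14.7 − 10.9 + 9.1 − 9.6 + 16.8 − 15.0 + 18.1 − 12.6)/10 = 0.5700
Numerator Σ_{t=1}^{8}(y_t−ȳ)(y_{t+2}−ȳ) = 975.8232
Denominator Σ(y_t−ȳ)² = 1517.0410
r_2 = 975.8232 / 1517.0410 = 0.643

0.643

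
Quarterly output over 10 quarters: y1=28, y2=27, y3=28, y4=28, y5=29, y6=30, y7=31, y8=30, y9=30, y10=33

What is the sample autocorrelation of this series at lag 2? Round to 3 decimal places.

Mean ȳ = (28 + 27 + 28 + 28 + 29 + 30 + 31 + 30 + 30 + 33)/10 = 29.4000
Numerator Σ_{t=1}^{8}(y_t−ȳ)(y_{t+2}−ȳ) = 7.8800
Denominator Σ(y_t−ȳ)² = 28.4000
r_2 = 7.8800 / 28.4000 = 0.277

0.277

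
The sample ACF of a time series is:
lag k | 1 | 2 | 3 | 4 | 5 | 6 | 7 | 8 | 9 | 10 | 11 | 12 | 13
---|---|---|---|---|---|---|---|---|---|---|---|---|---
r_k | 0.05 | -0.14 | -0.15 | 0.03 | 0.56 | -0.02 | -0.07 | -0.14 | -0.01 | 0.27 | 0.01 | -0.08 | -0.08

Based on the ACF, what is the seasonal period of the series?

The largest autocorrelation is r_5 = 0.56, with a weaker echo at lag 10 (0.27); the remaining lags stay at or below 0.05.
The dominant spike at lag 5 indicates a seasonal period of 5.

5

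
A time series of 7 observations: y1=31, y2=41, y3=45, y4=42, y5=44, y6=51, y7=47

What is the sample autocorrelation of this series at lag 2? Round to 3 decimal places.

Mean ȳ = (31 + 41 + 45 + 42 + 44 + 51 + 47)/7 = 43.0000
Deviations from mean: -12.0000, -2.0000, 2.0000, -1.0000, 1.0000, 8.0000, 4.0000
Σ(y_t−ȳ)(y_{t+2}−ȳ) = (-24.0000) + (2.0000) + (2.0000) + (-8.0000) + (4.0000) = -24.0000
Denominator Σ(y_t−ȳ)² = 234.0000
r_2 = -24.0000 / 234.0000 = -0.103

-0.103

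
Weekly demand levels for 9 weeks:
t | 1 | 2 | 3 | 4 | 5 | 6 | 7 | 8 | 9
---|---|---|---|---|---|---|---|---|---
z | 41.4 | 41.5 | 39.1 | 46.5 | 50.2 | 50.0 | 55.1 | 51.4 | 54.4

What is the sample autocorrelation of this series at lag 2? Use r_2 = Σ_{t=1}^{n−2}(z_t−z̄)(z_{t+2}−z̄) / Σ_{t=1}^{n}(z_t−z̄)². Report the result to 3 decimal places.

0.409

Mean z̄ = (41.4 + 41.5 + 39.1 + 46.5 + 50.2 + 50.0 + 55.1 + 51.4 + 54.4)/9 = 47.7333
Numerator Σ_{t=1}^{7}(z_t−z̄)(z_{t+2}−z̄) = 113.8678
Denominator Σ(z_t−z̄)² = 278.4000
r_2 = 113.8678 / 278.4000 = 0.409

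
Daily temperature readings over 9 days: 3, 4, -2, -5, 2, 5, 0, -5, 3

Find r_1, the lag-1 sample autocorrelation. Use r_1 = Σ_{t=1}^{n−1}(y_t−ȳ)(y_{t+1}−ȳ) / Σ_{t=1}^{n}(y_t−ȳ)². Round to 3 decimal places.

-0.007

Mean ȳ = (3 + 4 − 2 − 5 + 2 + 5 + 0 − 5 + 3)/9 = 0.5556
Numerator Σ_{t=1}^{8}(y_t−ȳ)(y_{t+1}−ȳ) = -0.7531
Denominator Σ(y_t−ȳ)² = 114.2222
r_1 = -0.7531 / 114.2222 = -0.007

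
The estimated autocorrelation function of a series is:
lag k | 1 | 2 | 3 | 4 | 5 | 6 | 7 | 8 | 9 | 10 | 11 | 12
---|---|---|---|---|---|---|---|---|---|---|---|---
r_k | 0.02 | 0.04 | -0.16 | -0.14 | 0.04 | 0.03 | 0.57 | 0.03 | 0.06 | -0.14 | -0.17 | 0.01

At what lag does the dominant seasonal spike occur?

The largest autocorrelation is r_7 = 0.57; the remaining lags stay at or below 0.06.
The dominant spike at lag 7 indicates a seasonal period of 7.

7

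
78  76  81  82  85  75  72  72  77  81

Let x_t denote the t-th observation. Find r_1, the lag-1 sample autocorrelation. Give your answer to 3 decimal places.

0.412

Mean x̄ = (78 + 76 + 81 + 82 + 85 + 75 + 72 + 72 + 77 + 81)/10 = 77.9000
Numerator Σ_{t=1}^{9}(x_t−x̄)(x_{t+1}−x̄) = 69.5900
Denominator Σ(x_t−x̄)² = 168.9000
r_1 = 69.5900 / 168.9000 = 0.412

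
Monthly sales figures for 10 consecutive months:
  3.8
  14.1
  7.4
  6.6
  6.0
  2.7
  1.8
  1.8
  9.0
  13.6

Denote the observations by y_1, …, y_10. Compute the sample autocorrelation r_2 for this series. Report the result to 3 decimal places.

Mean ȳ = (3.8 + 14.1 + 7.4 + 6.6 + 6.0 + 2.7 + 1.8 + 1.8 + 9.0 + 13.6)/10 = 6.6800
Numerator Σ_{t=1}^{8}(y_t−ȳ)(y_{t+2}−ȳ) = -25.1888
Denominator Σ(y_t−ȳ)² = 181.0760
r_2 = -25.1888 / 181.0760 = -0.139

-0.139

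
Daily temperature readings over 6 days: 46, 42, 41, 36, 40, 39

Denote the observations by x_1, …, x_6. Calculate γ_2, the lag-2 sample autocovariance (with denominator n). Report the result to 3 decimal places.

0.519

Mean x̄ = (46 + 42 + 41 + 36 + 40 + 39)/6 = 40.6667
Deviations: 5.3333, 1.3333, 0.3333, -4.6667, -0.6667, -1.6667
Σ_{t=1}^{4}(x_t−x̄)(x_{t+2}−x̄) = 3.1111
γ_2 = 3.1111 / 6 = 0.519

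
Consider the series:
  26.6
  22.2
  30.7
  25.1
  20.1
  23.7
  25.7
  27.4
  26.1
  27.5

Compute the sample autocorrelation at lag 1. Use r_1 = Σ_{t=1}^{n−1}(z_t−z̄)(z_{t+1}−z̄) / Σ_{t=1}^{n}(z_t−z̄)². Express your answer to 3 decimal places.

Mean z̄ = (26.6 + 22.2 + 30.7 + 25.1 + 20.1 + 23.7 + 25.7 + 27.4 + 26.1 + 27.5)/10 = 25.5100
Numerator Σ_{t=1}^{9}(z_t−z̄)(z_{t+1}−z̄) = -8.6001
Denominator Σ(z_t−z̄)² = 79.7090
r_1 = -8.6001 / 79.7090 = -0.108

-0.108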